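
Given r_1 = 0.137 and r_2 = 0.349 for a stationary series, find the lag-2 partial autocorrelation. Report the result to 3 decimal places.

φ_{22} = (r_2 − r_1²) / (1 − r_1²)
r_1² = (0.137)² = 0.018769
Numerator = 0.349 − 0.0188 = 0.3302; denominator = 1 − 0.0188 = 0.9812
φ_{22} = 0.3302 / 0.9812 = 0.337

0.337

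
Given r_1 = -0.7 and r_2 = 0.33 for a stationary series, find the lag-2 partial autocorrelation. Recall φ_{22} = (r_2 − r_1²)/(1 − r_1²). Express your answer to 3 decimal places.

φ_{22} = (r_2 − r_1²) / (1 − r_1²)
r_1² = (-0.7)² = 0.49
Numerator = 0.33 − 0.4900 = -0.1600; denominator = 1 − 0.4900 = 0.5100
φ_{22} = -0.1600 / 0.5100 = -0.314

-0.314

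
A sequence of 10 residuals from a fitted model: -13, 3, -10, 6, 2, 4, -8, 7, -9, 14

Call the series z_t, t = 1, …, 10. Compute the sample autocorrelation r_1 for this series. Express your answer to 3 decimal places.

Mean z̄ = (-13 + 3 − 10 + 6 + 2 + 4 − 8 + 7 − 9 + 14)/10 = -0.4000
Numerator Σ_{t=1}^{9}(z_t−z̄)(z_{t+1}−z̄) = -388.1600
Denominator Σ(z_t−z̄)² = 722.4000
r_1 = -388.1600 / 722.4000 = -0.537

-0.537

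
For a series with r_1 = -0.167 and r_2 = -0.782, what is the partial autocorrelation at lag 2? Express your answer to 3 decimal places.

-0.833

φ_{22} = (r_2 − r_1²) / (1 − r_1²)
r_1² = (-0.167)² = 0.027889
Numerator = -0.782 − 0.0279 = -0.8099; denominator = 1 − 0.0279 = 0.9721
φ_{22} = -0.8099 / 0.9721 = -0.833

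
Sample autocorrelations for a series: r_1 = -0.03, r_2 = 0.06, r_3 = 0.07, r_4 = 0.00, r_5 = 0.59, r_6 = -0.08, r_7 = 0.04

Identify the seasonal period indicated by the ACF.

5

The largest autocorrelation is r_5 = 0.59; the remaining lags stay at or below 0.07.
The dominant spike at lag 5 indicates a seasonal period of 5.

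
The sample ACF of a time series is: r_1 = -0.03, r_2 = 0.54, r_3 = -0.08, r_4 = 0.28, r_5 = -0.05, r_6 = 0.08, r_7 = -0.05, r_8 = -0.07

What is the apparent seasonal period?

The largest autocorrelation is r_2 = 0.54, with a weaker echo at lag 4 (0.28); the remaining lags stay at or below 0.08.
The dominant spike at lag 2 indicates a seasonal period of 2.

2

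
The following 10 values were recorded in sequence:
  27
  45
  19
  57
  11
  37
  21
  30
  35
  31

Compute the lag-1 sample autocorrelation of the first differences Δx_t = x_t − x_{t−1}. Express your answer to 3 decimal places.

-0.879

First differences Δx: 18, -26, 38, -46, 26, -16, 9, 5, -4
Mean of differences = 0.4444
Numerator Σ(Δx_t−Δx̄)(Δx_{t+1}−Δx̄) = -4930.7531
Denominator Σ(Δx_t−Δx̄)² = 5612.2222
r_1(Δx) = -4930.7531 / 5612.2222 = -0.879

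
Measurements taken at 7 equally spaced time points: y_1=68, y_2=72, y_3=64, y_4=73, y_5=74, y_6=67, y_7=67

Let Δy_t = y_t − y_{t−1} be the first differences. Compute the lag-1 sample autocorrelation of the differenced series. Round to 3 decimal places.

First differences Δy: 4, -8, 9, 1, -7, 0
Mean of differences = -0.1667
Numerator Σ(Δy_t−Δȳ)(Δy_{t+1}−Δȳ) = -102.8611
Denominator Σ(Δy_t−Δȳ)² = 210.8333
r_1(Δy) = -102.8611 / 210.8333 = -0.488

-0.488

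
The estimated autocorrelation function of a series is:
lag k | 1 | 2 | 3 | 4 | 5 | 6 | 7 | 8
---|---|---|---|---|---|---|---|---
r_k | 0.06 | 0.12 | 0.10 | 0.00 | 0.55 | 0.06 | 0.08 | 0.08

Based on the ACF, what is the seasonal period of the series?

The largest autocorrelation is r_5 = 0.55; the remaining lags stay at or below 0.12.
The dominant spike at lag 5 indicates a seasonal period of 5.

5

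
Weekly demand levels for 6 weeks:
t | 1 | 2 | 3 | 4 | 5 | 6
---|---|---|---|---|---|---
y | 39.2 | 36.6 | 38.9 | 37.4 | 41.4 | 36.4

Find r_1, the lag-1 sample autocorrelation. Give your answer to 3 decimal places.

-0.652

Mean ȳ = (39.2 + 36.6 + 38.9 + 37.4 + 41.4 + 36.4)/6 = 38.3167
Σ(y_t−ȳ)(y_{t+1}−ȳ) = (-1.5164) + (-1.0014) + (-0.5347) + (-2.8264) + (-5.9097) = -11.7886
Denominator Σ(y_t−ȳ)² = 18.0883
r_1 = -11.7886 / 18.0883 = -0.652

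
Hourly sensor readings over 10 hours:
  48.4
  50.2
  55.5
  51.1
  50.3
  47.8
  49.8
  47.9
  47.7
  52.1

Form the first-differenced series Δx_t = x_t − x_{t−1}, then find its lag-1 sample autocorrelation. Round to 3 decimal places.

-0.201

First differences Δx: 1.8, 5.3, -4.4, -0.8, -2.5, 2.0, -1.9, -0.2, 4.4
Mean of differences = 0.4111
Numerator Σ(Δx_t−Δx̄)(Δx_{t+1}−Δx̄) = -16.7012
Denominator Σ(Δx_t−Δx̄)² = 83.0689
r_1(Δx) = -16.7012 / 83.0689 = -0.201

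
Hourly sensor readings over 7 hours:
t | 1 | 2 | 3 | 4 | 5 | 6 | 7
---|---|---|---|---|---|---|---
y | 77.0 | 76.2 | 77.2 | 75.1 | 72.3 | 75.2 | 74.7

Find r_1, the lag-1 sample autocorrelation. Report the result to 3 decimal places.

Mean ȳ = (77.0 + 76.2 + 77.2 + 75.1 + 72.3 + 75.2 + 74.7)/7 = 75.3857
Σ(y_t−ȳ)(y_{t+1}−ȳ) = (1.3145) + (1.4773) + (-0.5184) + (0.8816) + (0.5731) + (0.1273) = 3.8555
Denominator Σ(y_t−ȳ)² = 16.6686
r_1 = 3.8555 / 16.6686 = 0.231

0.231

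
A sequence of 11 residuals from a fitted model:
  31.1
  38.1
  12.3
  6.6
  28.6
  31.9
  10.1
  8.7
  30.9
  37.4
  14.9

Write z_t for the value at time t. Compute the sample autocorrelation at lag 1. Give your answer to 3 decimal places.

Mean z̄ = (31.1 + 38.1 + 12.3 + 6.6 + 28.6 + 31.9 + 10.1 + 8.7 + 30.9 + 37.4 + 14.9)/11 = 22.7818
Numerator Σ_{t=1}^{10}(z_t−z̄)(z_{t+1}−z̄) = 47.4588
Denominator Σ(z_t−z̄)² = 1493.3964
r_1 = 47.4588 / 1493.3964 = 0.032

0.032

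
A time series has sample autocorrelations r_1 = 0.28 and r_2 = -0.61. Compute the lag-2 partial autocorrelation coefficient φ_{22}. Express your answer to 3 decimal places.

-0.747

φ_{22} = (r_2 − r_1²) / (1 − r_1²)
r_1² = (0.28)² = 0.0784
Numerator = -0.61 − 0.0784 = -0.6884; denominator = 1 − 0.0784 = 0.9216
φ_{22} = -0.6884 / 0.9216 = -0.747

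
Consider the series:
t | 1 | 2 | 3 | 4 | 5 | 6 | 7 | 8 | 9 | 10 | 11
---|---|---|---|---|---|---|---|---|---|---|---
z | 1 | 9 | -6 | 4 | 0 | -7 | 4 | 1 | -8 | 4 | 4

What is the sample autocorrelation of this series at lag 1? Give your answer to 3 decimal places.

Mean z̄ = (1 + 9 − 6 + 4 + 0 − 7 + 4 + 1 − 8 + 4 + 4)/11 = 0.5455
Numerator Σ_{t=1}^{10}(z_t−z̄)(z_{t+1}−z̄) = -117.8430
Denominator Σ(z_t−z̄)² = 292.7273
r_1 = -117.8430 / 292.7273 = -0.403

-0.403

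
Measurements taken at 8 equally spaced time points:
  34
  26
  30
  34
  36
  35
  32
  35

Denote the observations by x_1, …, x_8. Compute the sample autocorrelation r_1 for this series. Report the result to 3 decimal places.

0.190

Mean x̄ = (34 + 26 + 30 + 34 + 36 + 35 + 32 + 35)/8 = 32.7500
Deviations from mean: 1.2500, -6.7500, -2.7500, 1.2500, 3.2500, 2.2500, -0.7500, 2.2500
Numerator Σ_{t=1}^{7}(x_t−x̄)(x_{t+1}−x̄) = 14.6875
Denominator Σ(x_t−x̄)² = 77.5000
r_1 = 14.6875 / 77.5000 = 0.190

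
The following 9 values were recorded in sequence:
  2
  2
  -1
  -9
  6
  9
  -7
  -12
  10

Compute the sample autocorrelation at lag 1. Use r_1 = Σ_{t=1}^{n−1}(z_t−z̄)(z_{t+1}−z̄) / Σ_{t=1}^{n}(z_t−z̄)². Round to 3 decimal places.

-0.176

Mean z̄ = (2 + 2 − 1 − 9 + 6 + 9 − 7 − 12 + 10)/9 = 0.0000
Numerator Σ_{t=1}^{8}(z_t−z̄)(z_{t+1}−z̄) = -88.0000
Denominator Σ(z_t−z̄)² = 500.0000
r_1 = -88.0000 / 500.0000 = -0.176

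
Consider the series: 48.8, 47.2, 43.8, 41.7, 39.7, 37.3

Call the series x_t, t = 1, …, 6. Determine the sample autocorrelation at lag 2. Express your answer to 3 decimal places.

0.041

Mean x̄ = (48.8 + 47.2 + 43.8 + 41.7 + 39.7 + 37.3)/6 = 43.0833
Σ(x_t−x̄)(x_{t+2}−x̄) = (4.0969) + (-5.6947) + (-2.4247) + (8.0003) = 3.9778
Denominator Σ(x_t−x̄)² = 96.9483
r_2 = 3.9778 / 96.9483 = 0.041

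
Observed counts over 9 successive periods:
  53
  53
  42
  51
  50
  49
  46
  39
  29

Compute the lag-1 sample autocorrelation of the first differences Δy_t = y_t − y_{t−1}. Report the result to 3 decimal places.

First differences Δy: 0, -11, 9, -1, -1, -3, -7, -10
Mean of differences = -3.0000
Numerator Σ(Δy_t−Δȳ)(Δy_{t+1}−Δȳ) = -64.0000
Denominator Σ(Δy_t−Δȳ)² = 290.0000
r_1(Δy) = -64.0000 / 290.0000 = -0.221

-0.221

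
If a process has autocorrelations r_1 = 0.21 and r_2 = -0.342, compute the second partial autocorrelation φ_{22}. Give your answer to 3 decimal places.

-0.404

φ_{22} = (r_2 − r_1²) / (1 − r_1²)
r_1² = (0.21)² = 0.0441
Numerator = -0.342 − 0.0441 = -0.3861; denominator = 1 − 0.0441 = 0.9559
φ_{22} = -0.3861 / 0.9559 = -0.404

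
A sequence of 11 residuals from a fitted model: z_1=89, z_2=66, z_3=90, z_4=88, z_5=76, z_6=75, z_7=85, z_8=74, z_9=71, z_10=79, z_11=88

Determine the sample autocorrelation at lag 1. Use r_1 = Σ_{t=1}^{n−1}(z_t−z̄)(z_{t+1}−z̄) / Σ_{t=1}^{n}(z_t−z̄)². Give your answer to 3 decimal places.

-0.285

Mean z̄ = (89 + 66 + 90 + 88 + 76 + 75 + 85 + 74 + 71 + 79 + 88)/11 = 80.0909
Numerator Σ_{t=1}^{10}(z_t−z̄)(z_{t+1}−z̄) = -196.5537
Denominator Σ(z_t−z̄)² = 688.9091
r_1 = -196.5537 / 688.9091 = -0.285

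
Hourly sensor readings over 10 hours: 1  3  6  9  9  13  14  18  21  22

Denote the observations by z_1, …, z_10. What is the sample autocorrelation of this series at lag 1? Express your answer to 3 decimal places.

0.700

Mean z̄ = (1 + 3 + 6 + 9 + 9 + 13 + 14 + 18 + 21 + 22)/10 = 11.6000
Numerator Σ_{t=1}^{9}(z_t−z̄)(z_{t+1}−z̄) = 333.6400
Denominator Σ(z_t−z̄)² = 476.4000
r_1 = 333.6400 / 476.4000 = 0.700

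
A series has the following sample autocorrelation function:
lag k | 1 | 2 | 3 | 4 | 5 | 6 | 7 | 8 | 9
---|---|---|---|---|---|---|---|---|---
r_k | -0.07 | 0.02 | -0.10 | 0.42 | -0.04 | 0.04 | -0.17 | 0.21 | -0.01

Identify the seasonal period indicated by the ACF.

4

The largest autocorrelation is r_4 = 0.42, with a weaker echo at lag 8 (0.21); the remaining lags stay at or below 0.04.
The dominant spike at lag 4 indicates a seasonal period of 4.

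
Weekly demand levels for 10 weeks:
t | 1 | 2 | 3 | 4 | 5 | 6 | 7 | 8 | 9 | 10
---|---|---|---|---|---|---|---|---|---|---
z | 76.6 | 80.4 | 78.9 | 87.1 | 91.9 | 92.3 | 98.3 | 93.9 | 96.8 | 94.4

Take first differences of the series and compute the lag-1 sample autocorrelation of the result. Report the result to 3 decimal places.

First differences Δz: 3.8, -1.5, 8.2, 4.8, 0.4, 6.0, -4.4, 2.9, -2.4
Mean of differences = 1.9778
Numerator Σ(Δz_t−Δz̄)(Δz_{t+1}−Δz̄) = -56.7872
Denominator Σ(Δz_t−Δz̄)² = 141.4556
r_1(Δz) = -56.7872 / 141.4556 = -0.401

-0.401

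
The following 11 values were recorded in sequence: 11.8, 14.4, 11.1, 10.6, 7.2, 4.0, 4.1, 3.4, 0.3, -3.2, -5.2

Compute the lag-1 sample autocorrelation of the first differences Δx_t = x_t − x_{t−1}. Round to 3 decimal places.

First differences Δx: 2.6, -3.3, -0.5, -3.4, -3.2, 0.1, -0.7, -3.1, -3.5, -2.0
Mean of differences = -1.7000
Numerator Σ(Δx_t−Δx̄)(Δx_{t+1}−Δx̄) = -7.5300
Denominator Σ(Δx_t−Δx̄)² = 37.1600
r_1(Δx) = -7.5300 / 37.1600 = -0.203

-0.203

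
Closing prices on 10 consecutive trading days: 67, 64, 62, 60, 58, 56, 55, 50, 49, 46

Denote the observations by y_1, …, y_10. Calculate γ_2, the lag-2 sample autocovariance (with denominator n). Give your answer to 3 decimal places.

Mean ȳ = (67 + 64 + 62 + 60 + 58 + 56 + 55 + 50 + 49 + 46)/10 = 56.7000
Σ_{t=1}^{8}(y_t−ȳ)(y_{t+2}−ȳ) = 170.5200
γ_2 = 170.5200 / 10 = 17.052

17.052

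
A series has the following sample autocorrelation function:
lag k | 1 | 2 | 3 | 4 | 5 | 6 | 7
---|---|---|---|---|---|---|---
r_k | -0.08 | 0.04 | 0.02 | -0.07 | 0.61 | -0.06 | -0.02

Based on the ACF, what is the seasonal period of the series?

5

The largest autocorrelation is r_5 = 0.61; the remaining lags stay at or below 0.04.
The dominant spike at lag 5 indicates a seasonal period of 5.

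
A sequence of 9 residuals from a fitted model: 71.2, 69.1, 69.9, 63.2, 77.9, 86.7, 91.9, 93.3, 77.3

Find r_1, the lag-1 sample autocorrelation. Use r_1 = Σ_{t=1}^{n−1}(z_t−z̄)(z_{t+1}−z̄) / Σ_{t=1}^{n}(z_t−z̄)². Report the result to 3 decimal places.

Mean z̄ = (71.2 + 69.1 + 69.9 + 63.2 + 77.9 + 86.7 + 91.9 + 93.3 + 77.3)/9 = 77.8333
Numerator Σ_{t=1}^{8}(z_t−z̄)(z_{t+1}−z̄) = 576.9622
Denominator Σ(z_t−z̄)² = 913.3400
r_1 = 576.9622 / 913.3400 = 0.632

0.632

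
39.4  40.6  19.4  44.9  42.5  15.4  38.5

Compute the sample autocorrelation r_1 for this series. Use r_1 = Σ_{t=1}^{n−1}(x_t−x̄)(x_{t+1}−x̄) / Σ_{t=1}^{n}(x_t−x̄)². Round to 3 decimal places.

Mean x̄ = (39.4 + 40.6 + 19.4 + 44.9 + 42.5 + 15.4 + 38.5)/7 = 34.3857
Σ(x_t−x̄)(x_{t+1}−x̄) = (31.1602) + (-93.1255) + (-157.5641) + (85.3159) + (-154.0555) + (-78.1127) = -366.3816
Denominator Σ(x_t−x̄)² = 842.1086
r_1 = -366.3816 / 842.1086 = -0.435

-0.435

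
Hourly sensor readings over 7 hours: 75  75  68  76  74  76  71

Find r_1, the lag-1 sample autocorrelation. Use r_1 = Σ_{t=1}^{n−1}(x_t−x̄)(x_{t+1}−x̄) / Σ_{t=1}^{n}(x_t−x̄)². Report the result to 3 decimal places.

Mean x̄ = (75 + 75 + 68 + 76 + 74 + 76 + 71)/7 = 73.5714
Deviations from mean: 1.4286, 1.4286, -5.5714, 2.4286, 0.4286, 2.4286, -2.5714
Σ(x_t−x̄)(x_{t+1}−x̄) = (2.0408) + (-7.9592) + (-13.5306) + (1.0408) + (1.0408) + (-6.2449) = -23.6122
Denominator Σ(x_t−x̄)² = 53.7143
r_1 = -23.6122 / 53.7143 = -0.440

-0.440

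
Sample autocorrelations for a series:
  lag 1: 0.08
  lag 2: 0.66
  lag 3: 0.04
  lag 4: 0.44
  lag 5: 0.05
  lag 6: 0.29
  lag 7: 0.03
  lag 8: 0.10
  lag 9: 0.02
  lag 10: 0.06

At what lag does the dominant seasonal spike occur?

2

The largest autocorrelation is r_2 = 0.66, with weaker echoes at lags 4 (0.44) and 6 (0.29); the remaining lags stay at or below 0.10.
The dominant spike at lag 2 indicates a seasonal period of 2.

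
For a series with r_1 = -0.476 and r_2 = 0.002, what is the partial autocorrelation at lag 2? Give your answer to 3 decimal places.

-0.290

φ_{22} = (r_2 − r_1²) / (1 − r_1²)
r_1² = (-0.476)² = 0.226576
Numerator = 0.002 − 0.2266 = -0.2246; denominator = 1 − 0.2266 = 0.7734
φ_{22} = -0.2246 / 0.7734 = -0.290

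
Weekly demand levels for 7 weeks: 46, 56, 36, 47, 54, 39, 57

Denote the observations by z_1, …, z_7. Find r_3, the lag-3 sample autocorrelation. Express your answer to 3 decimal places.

0.362

Mean z̄ = (46 + 56 + 36 + 47 + 54 + 39 + 57)/7 = 47.8571
Deviations from mean: -1.8571, 8.1429, -11.8571, -0.8571, 6.1429, -8.8571, 9.1429
Σ(z_t−z̄)(z_{t+3}−z̄) = (1.5918) + (50.0204) + (105.0204) + (-7.8367) = 148.7959
Denominator Σ(z_t−z̄)² = 410.8571
r_3 = 148.7959 / 410.8571 = 0.362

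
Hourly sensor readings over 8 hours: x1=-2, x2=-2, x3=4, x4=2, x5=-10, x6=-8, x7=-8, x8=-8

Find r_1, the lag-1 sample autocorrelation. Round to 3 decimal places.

Mean x̄ = (-2 − 2 + 4 + 2 − 10 − 8 − 8 − 8)/8 = -4.0000
Σ(x_t−x̄)(x_{t+1}−x̄) = (4.0000) + (16.0000) + (48.0000) + (-36.0000) + (24.0000) + (16.0000) + (16.0000) = 88.0000
Denominator Σ(x_t−x̄)² = 192.0000
r_1 = 88.0000 / 192.0000 = 0.458

0.458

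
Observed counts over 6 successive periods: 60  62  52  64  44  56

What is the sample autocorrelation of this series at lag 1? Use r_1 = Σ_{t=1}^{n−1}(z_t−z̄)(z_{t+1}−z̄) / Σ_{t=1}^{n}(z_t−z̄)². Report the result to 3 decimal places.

-0.463

Mean z̄ = (60 + 62 + 52 + 64 + 44 + 56)/6 = 56.3333
Deviations from mean: 3.6667, 5.6667, -4.3333, 7.6667, -12.3333, -0.3333
Σ(z_t−z̄)(z_{t+1}−z̄) = (20.7778) + (-24.5556) + (-33.2222) + (-94.5556) + (4.1111) = -127.4444
Denominator Σ(z_t−z̄)² = 275.3333
r_1 = -127.4444 / 275.3333 = -0.463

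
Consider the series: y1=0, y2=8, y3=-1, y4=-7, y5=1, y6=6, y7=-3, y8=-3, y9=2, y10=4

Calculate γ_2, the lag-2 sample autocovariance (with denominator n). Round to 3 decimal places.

-13.408

Mean ȳ = (0 + 8 − 1 − 7 + 1 + 6 − 3 − 3 + 2 + 4)/10 = 0.7000
Σ_{t=1}^{8}(y_t−ȳ)(y_{t+2}−ȳ) = -134.0800
γ_2 = -134.0800 / 10 = -13.408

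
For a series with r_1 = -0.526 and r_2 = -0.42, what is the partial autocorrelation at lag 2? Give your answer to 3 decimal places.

-0.963

φ_{22} = (r_2 − r_1²) / (1 − r_1²)
r_1² = (-0.526)² = 0.276676
Numerator = -0.42 − 0.2767 = -0.6967; denominator = 1 − 0.2767 = 0.7233
φ_{22} = -0.6967 / 0.7233 = -0.963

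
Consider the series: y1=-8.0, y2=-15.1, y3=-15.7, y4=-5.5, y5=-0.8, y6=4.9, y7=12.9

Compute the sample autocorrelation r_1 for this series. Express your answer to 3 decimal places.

Mean ȳ = (-8.0 − 15.1 − 15.7 − 5.5 − 0.8 + 4.9 + 12.9)/7 = -3.9000
Σ(y_t−ȳ)(y_{t+1}−ȳ) = (45.9200) + (132.1600) + (18.8800) + (-4.9600) + (27.2800) + (147.8400) = 367.1200
Denominator Σ(y_t−ȳ)² = 653.3400
r_1 = 367.1200 / 653.3400 = 0.562

0.562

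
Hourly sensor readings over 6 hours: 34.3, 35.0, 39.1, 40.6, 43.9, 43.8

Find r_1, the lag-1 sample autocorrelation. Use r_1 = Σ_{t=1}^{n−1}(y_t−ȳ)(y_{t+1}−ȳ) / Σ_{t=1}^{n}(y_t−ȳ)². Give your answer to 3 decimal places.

0.561

Mean ȳ = (34.3 + 35.0 + 39.1 + 40.6 + 43.9 + 43.8)/6 = 39.4500
Deviations from mean: -5.1500, -4.4500, -0.3500, 1.1500, 4.4500, 4.3500
Σ(y_t−ȳ)(y_{t+1}−ȳ) = (22.9175) + (1.5575) + (-0.4025) + (5.1175) + (19.3575) = 48.5475
Denominator Σ(y_t−ȳ)² = 86.4950
r_1 = 48.5475 / 86.4950 = 0.561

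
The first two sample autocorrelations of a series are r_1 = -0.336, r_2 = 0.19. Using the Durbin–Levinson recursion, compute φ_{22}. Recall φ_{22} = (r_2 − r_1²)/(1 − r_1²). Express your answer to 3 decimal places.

φ_{22} = (r_2 − r_1²) / (1 − r_1²)
r_1² = (-0.336)² = 0.112896
Numerator = 0.19 − 0.1129 = 0.0771; denominator = 1 − 0.1129 = 0.8871
φ_{22} = 0.0771 / 0.8871 = 0.087

0.087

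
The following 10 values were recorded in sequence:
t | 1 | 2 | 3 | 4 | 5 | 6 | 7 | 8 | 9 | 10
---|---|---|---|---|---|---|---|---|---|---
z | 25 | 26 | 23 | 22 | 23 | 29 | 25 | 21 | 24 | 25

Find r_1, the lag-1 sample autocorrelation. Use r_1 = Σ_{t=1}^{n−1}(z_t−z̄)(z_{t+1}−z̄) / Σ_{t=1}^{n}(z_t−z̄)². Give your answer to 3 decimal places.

Mean z̄ = (25 + 26 + 23 + 22 + 23 + 29 + 25 + 21 + 24 + 25)/10 = 24.3000
Numerator Σ_{t=1}^{9}(z_t−z̄)(z_{t+1}−z̄) = 0.6100
Denominator Σ(z_t−z̄)² = 46.1000
r_1 = 0.6100 / 46.1000 = 0.013

0.013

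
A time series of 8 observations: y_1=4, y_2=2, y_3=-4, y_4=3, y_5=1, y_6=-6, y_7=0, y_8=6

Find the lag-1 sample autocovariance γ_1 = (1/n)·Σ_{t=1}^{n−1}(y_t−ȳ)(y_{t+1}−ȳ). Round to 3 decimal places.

Mean ȳ = (4 + 2 − 4 + 3 + 1 − 6 + 0 + 6)/8 = 0.7500
Deviations: 3.2500, 1.2500, -4.7500, 2.2500, 0.2500, -6.7500, -0.7500, 5.2500
Σ_{t=1}^{7}(y_t−ȳ)(y_{t+1}−ȳ) = -12.5625
γ_1 = -12.5625 / 8 = -1.570

-1.570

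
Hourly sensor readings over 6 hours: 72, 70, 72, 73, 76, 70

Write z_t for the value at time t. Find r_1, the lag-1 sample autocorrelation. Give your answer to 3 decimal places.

-0.182

Mean z̄ = (72 + 70 + 72 + 73 + 76 + 70)/6 = 72.1667
Σ(z_t−z̄)(z_{t+1}−z̄) = (0.3611) + (0.3611) + (-0.1389) + (3.1944) + (-8.3056) = -4.5278
Denominator Σ(z_t−z̄)² = 24.8333
r_1 = -4.5278 / 24.8333 = -0.182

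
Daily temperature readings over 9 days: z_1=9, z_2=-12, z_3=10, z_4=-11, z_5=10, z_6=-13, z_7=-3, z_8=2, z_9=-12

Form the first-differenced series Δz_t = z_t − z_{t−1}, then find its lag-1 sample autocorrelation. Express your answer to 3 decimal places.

-0.795

First differences Δz: -21, 22, -21, 21, -23, 10, 5, -14
Mean of differences = -2.6250
Numerator Σ(Δz_t−Δz̄)(Δz_{t+1}−Δz̄) = -2068.1406
Denominator Σ(Δz_t−Δz̄)² = 2601.8750
r_1(Δz) = -2068.1406 / 2601.8750 = -0.795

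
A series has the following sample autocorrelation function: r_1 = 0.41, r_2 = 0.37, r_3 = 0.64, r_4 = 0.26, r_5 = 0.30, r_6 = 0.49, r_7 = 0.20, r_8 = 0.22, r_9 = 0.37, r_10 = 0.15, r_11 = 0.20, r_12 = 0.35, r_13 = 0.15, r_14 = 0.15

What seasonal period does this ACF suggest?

3

The largest autocorrelation is r_3 = 0.64, with a weaker echo at lag 6 (0.49); the remaining lags stay at or below 0.41. The elevated value at lag 1 (0.41), dropping to 0.37 at lag 2, reflects decaying short-term dependence rather than seasonality.
The dominant spike at lag 3 indicates a seasonal period of 3.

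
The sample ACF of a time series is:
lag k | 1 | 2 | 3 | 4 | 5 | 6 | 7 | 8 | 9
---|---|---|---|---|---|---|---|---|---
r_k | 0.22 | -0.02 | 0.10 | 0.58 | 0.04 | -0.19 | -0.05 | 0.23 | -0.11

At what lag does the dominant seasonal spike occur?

4

The largest autocorrelation is r_4 = 0.58, with a weaker echo at lag 8 (0.23); the remaining lags stay at or below 0.22.
The dominant spike at lag 4 indicates a seasonal period of 4.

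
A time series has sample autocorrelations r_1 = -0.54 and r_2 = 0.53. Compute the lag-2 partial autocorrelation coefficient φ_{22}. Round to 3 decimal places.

0.337

φ_{22} = (r_2 − r_1²) / (1 − r_1²)
r_1² = (-0.54)² = 0.2916
Numerator = 0.53 − 0.2916 = 0.2384; denominator = 1 − 0.2916 = 0.7084
φ_{22} = 0.2384 / 0.7084 = 0.337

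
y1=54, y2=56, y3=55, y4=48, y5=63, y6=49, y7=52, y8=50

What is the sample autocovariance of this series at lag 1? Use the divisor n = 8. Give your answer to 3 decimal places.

Mean ȳ = (54 + 56 + 55 + 48 + 63 + 49 + 52 + 50)/8 = 53.3750
Deviations: 0.6250, 2.6250, 1.6250, -5.3750, 9.6250, -4.3750, -1.3750, -3.3750
Σ_{t=1}^{7}(y_t−ȳ)(y_{t+1}−ȳ) = -86.0156
γ_1 = -86.0156 / 8 = -10.752

-10.752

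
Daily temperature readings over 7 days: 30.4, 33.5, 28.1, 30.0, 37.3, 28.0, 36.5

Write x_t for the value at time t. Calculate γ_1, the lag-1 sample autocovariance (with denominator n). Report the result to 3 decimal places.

-7.191

Mean x̄ = (30.4 + 33.5 + 28.1 + 30.0 + 37.3 + 28.0 + 36.5)/7 = 31.9714
Σ_{t=1}^{6}(x_t−x̄)(x_{t+1}−x̄) = -50.3394
γ_1 = -50.3394 / 7 = -7.191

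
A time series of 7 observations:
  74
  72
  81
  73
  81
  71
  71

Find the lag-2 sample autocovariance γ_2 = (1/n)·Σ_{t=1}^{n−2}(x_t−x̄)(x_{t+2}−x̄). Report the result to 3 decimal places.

Mean x̄ = (74 + 72 + 81 + 73 + 81 + 71 + 71)/7 = 74.7143
Deviations: -0.7143, -2.7143, 6.2857, -1.7143, 6.2857, -3.7143, -3.7143
Σ_{t=1}^{5}(x_t−x̄)(x_{t+2}−x̄) = 22.6939
γ_2 = 22.6939 / 7 = 3.242

3.242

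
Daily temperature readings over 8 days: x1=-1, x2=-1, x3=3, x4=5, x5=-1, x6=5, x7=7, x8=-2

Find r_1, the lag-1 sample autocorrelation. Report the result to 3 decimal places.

Mean x̄ = (-1 − 1 + 3 + 5 − 1 + 5 + 7 − 2)/8 = 1.8750
Deviations from mean: -2.8750, -2.8750, 1.1250, 3.1250, -2.8750, 3.1250, 5.1250, -3.8750
Σ(x_t−x̄)(x_{t+1}−x̄) = (8.2656) + (-3.2344) + (3.5156) + (-8.9844) + (-8.9844) + (16.0156) + (-19.8594) = -13.2656
Denominator Σ(x_t−x̄)² = 86.8750
r_1 = -13.2656 / 86.8750 = -0.153

-0.153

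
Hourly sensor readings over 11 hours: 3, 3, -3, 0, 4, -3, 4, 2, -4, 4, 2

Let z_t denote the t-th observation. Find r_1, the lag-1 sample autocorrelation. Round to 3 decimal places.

-0.430

Mean z̄ = (3 + 3 − 3 + 0 + 4 − 3 + 4 + 2 − 4 + 4 + 2)/11 = 1.0909
Numerator Σ_{t=1}^{10}(z_t−z̄)(z_{t+1}−z̄) = -40.8264
Denominator Σ(z_t−z̄)² = 94.9091
r_1 = -40.8264 / 94.9091 = -0.430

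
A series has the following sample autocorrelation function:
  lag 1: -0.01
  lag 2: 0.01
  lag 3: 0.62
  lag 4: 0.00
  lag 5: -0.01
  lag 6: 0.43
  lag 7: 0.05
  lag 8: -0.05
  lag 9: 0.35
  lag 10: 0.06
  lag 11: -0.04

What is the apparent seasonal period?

The largest autocorrelation is r_3 = 0.62, with weaker echoes at lags 6 (0.43) and 9 (0.35); the remaining lags stay at or below 0.06.
The dominant spike at lag 3 indicates a seasonal period of 3.

3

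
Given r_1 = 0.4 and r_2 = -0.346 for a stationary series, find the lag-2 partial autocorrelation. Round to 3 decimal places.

-0.602

φ_{22} = (r_2 − r_1²) / (1 − r_1²)
r_1² = (0.4)² = 0.16
Numerator = -0.346 − 0.1600 = -0.5060; denominator = 1 − 0.1600 = 0.8400
φ_{22} = -0.5060 / 0.8400 = -0.602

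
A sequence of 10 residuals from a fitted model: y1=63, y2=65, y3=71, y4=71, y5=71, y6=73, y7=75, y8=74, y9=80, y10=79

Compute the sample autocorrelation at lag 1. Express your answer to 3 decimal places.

0.582

Mean ȳ = (63 + 65 + 71 + 71 + 71 + 73 + 75 + 74 + 80 + 79)/10 = 72.2000
Numerator Σ_{t=1}^{9}(y_t−ȳ)(y_{t+1}−ȳ) = 151.1600
Denominator Σ(y_t−ȳ)² = 259.6000
r_1 = 151.1600 / 259.6000 = 0.582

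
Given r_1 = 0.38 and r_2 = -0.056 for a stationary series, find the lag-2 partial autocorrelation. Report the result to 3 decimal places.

-0.234

φ_{22} = (r_2 − r_1²) / (1 − r_1²)
r_1² = (0.38)² = 0.1444
Numerator = -0.056 − 0.1444 = -0.2004; denominator = 1 − 0.1444 = 0.8556
φ_{22} = -0.2004 / 0.8556 = -0.234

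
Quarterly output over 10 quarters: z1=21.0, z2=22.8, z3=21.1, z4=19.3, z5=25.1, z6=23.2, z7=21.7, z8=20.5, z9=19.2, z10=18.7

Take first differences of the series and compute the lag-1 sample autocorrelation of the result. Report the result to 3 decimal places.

First differences Δz: 1.8, -1.7, -1.8, 5.8, -1.9, -1.5, -1.2, -1.3, -0.5
Mean of differences = -0.2556
Numerator Σ(Δz_t−Δz̄)(Δz_{t+1}−Δz̄) = -15.5853
Denominator Σ(Δz_t−Δz̄)² = 51.6622
r_1(Δz) = -15.5853 / 51.6622 = -0.302

-0.302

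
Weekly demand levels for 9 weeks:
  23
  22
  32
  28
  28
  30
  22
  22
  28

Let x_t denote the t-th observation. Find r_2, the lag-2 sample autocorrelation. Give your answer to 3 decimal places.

Mean x̄ = (23 + 22 + 32 + 28 + 28 + 30 + 22 + 22 + 28)/9 = 26.1111
Numerator Σ_{t=1}^{7}(x_t−x̄)(x_{t+2}−x̄) = -39.1358
Denominator Σ(x_t−x̄)² = 120.8889
r_2 = -39.1358 / 120.8889 = -0.324

-0.324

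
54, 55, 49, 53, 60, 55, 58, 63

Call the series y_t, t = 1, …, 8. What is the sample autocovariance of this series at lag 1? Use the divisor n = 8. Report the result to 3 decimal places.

Mean ȳ = (54 + 55 + 49 + 53 + 60 + 55 + 58 + 63)/8 = 55.8750
Deviations: -1.8750, -0.8750, -6.8750, -2.8750, 4.1250, -0.8750, 2.1250, 7.1250
Σ_{t=1}^{7}(y_t−ȳ)(y_{t+1}−ȳ) = 25.2344
γ_1 = 25.2344 / 8 = 3.154

3.154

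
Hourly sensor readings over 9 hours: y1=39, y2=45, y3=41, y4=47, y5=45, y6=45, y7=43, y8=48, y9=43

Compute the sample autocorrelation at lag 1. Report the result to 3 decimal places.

Mean ȳ = (39 + 45 + 41 + 47 + 45 + 45 + 43 + 48 + 43)/9 = 44.0000
Numerator Σ_{t=1}^{8}(y_t−ȳ)(y_{t+1}−ȳ) = -22.0000
Denominator Σ(y_t−ȳ)² = 64.0000
r_1 = -22.0000 / 64.0000 = -0.344

-0.344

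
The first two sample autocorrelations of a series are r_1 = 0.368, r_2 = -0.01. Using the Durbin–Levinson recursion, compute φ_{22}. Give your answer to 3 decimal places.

-0.168

φ_{22} = (r_2 − r_1²) / (1 − r_1²)
r_1² = (0.368)² = 0.135424
Numerator = -0.01 − 0.1354 = -0.1454; denominator = 1 − 0.1354 = 0.8646
φ_{22} = -0.1454 / 0.8646 = -0.168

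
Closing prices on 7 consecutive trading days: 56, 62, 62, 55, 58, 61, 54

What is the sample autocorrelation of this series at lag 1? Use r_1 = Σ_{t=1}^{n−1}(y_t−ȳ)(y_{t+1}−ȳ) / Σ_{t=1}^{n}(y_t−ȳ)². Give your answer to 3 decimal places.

Mean ȳ = (56 + 62 + 62 + 55 + 58 + 61 + 54)/7 = 58.2857
Deviations from mean: -2.2857, 3.7143, 3.7143, -3.2857, -0.2857, 2.7143, -4.2857
Numerator Σ_{t=1}^{6}(y_t−ȳ)(y_{t+1}−ȳ) = -18.3673
Denominator Σ(y_t−ȳ)² = 69.4286
r_1 = -18.3673 / 69.4286 = -0.265

-0.265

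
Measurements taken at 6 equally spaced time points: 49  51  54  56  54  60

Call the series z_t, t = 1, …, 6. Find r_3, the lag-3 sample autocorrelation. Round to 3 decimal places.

Mean z̄ = (49 + 51 + 54 + 56 + 54 + 60)/6 = 54.0000
Σ(z_t−z̄)(z_{t+3}−z̄) = (-10.0000) + (0.0000) + (0.0000) = -10.0000
Denominator Σ(z_t−z̄)² = 74.0000
r_3 = -10.0000 / 74.0000 = -0.135

-0.135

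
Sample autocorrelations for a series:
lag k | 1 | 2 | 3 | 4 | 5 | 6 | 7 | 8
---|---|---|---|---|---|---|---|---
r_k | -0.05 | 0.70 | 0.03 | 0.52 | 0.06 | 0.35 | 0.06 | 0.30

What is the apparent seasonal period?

The largest autocorrelation is r_2 = 0.70, with weaker echoes at lags 4 (0.52), 6 (0.35) and 8 (0.30); the remaining lags stay at or below 0.06.
The dominant spike at lag 2 indicates a seasonal period of 2.

2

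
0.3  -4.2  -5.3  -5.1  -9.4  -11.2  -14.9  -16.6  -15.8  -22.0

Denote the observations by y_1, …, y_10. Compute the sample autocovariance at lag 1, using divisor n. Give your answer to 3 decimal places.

25.712

Mean ȳ = (0.3 − 4.2 − 5.3 − 5.1 − 9.4 − 11.2 − 14.9 − 16.6 − 15.8 − 22.0)/10 = -10.4200
Σ_{t=1}^{9}(y_t−ȳ)(y_{t+1}−ȳ) = 257.1236
γ_1 = 257.1236 / 10 = 25.712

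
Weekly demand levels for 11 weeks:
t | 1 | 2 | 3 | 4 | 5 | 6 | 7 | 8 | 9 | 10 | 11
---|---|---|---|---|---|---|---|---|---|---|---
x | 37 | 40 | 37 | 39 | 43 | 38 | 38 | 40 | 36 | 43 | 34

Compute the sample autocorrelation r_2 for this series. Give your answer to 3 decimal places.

Mean x̄ = (37 + 40 + 37 + 39 + 43 + 38 + 38 + 40 + 36 + 43 + 34)/11 = 38.6364
Numerator Σ_{t=1}^{9}(x_t−x̄)(x_{t+2}−x̄) = 12.0083
Denominator Σ(x_t−x̄)² = 76.5455
r_2 = 12.0083 / 76.5455 = 0.157

0.157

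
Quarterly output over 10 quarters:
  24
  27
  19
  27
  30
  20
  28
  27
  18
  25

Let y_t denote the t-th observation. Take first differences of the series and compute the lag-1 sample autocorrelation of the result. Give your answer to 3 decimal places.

First differences Δy: 3, -8, 8, 3, -10, 8, -1, -9, 7
Mean of differences = 0.1111
Numerator Σ(Δy_t−Δȳ)(Δy_{t+1}−Δȳ) = -235.0123
Denominator Σ(Δy_t−Δȳ)² = 440.8889
r_1(Δy) = -235.0123 / 440.8889 = -0.533

-0.533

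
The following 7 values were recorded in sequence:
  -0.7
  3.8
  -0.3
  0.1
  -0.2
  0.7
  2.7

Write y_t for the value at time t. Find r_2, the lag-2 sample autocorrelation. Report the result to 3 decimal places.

Mean ȳ = (-0.7 + 3.8 − 0.3 + 0.1 − 0.2 + 0.7 + 2.7)/7 = 0.8714
Deviations from mean: -1.5714, 2.9286, -1.1714, -0.7714, -1.0714, -0.1714, 1.8286
Numerator Σ_{t=1}^{5}(y_t−ȳ)(y_{t+2}−ȳ) = -0.9902
Denominator Σ(y_t−ȳ)² = 17.5343
r_2 = -0.9902 / 17.5343 = -0.056

-0.056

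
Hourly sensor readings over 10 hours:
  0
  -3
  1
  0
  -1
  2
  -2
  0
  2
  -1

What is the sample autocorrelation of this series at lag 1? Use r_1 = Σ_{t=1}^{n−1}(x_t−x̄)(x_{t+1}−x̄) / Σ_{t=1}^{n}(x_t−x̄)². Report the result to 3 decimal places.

-0.476

Mean x̄ = (0 − 3 + 1 + 0 − 1 + 2 − 2 + 0 + 2 − 1)/10 = -0.2000
Numerator Σ_{t=1}^{9}(x_t−x̄)(x_{t+1}−x̄) = -11.2400
Denominator Σ(x_t−x̄)² = 23.6000
r_1 = -11.2400 / 23.6000 = -0.476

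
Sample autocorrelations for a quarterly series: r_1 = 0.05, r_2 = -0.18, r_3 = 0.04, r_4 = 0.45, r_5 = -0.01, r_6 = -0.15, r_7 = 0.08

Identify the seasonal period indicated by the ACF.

4

The largest autocorrelation is r_4 = 0.45; the remaining lags stay at or below 0.08.
The dominant spike at lag 4 indicates a seasonal period of 4.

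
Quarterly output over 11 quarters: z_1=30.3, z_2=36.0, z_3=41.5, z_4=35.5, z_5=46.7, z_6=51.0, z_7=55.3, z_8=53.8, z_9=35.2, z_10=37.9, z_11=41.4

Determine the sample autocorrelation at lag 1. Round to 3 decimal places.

Mean z̄ = (30.3 + 36.0 + 41.5 + 35.5 + 46.7 + 51.0 + 55.3 + 53.8 + 35.2 + 37.9 + 41.4)/11 = 42.2364
Numerator Σ_{t=1}^{10}(z_t−z̄)(z_{t+1}−z̄) = 311.3623
Denominator Σ(z_t−z̄)² = 697.4055
r_1 = 311.3623 / 697.4055 = 0.446

0.446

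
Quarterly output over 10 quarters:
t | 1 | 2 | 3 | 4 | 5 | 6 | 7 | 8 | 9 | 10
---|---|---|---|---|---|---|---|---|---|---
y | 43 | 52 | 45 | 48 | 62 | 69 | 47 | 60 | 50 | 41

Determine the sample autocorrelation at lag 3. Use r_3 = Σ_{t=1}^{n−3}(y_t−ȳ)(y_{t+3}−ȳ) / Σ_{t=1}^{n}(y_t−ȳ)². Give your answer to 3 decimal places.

Mean ȳ = (43 + 52 + 45 + 48 + 62 + 69 + 47 + 60 + 50 + 41)/10 = 51.7000
Σ(y_t−ȳ)(y_{t+3}−ȳ) = (32.1900) + (3.0900) + (-115.9100) + (17.3900) + (85.4900) + (-29.4100) + (50.2900) = 43.1300
Denominator Σ(y_t−ȳ)² = 748.1000
r_3 = 43.1300 / 748.1000 = 0.058

0.058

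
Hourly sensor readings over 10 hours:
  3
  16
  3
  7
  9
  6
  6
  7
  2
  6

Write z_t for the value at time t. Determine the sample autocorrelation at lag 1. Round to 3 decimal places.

-0.479

Mean z̄ = (3 + 16 + 3 + 7 + 9 + 6 + 6 + 7 + 2 + 6)/10 = 6.5000
Numerator Σ_{t=1}^{9}(z_t−z̄)(z_{t+1}−z̄) = -68.2500
Denominator Σ(z_t−z̄)² = 142.5000
r_1 = -68.2500 / 142.5000 = -0.479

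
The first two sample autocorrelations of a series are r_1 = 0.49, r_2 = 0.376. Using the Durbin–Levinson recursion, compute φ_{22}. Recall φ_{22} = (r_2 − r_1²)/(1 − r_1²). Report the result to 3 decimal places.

φ_{22} = (r_2 − r_1²) / (1 − r_1²)
r_1² = (0.49)² = 0.2401
Numerator = 0.376 − 0.2401 = 0.1359; denominator = 1 − 0.2401 = 0.7599
φ_{22} = 0.1359 / 0.7599 = 0.179

0.179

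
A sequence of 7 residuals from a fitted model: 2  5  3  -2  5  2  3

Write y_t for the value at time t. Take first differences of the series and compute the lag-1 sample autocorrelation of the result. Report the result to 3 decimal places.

-0.563

First differences Δy: 3, -2, -5, 7, -3, 1
Mean of differences = 0.1667
Numerator Σ(Δy_t−Δȳ)(Δy_{t+1}−Δȳ) = -54.5278
Denominator Σ(Δy_t−Δȳ)² = 96.8333
r_1(Δy) = -54.5278 / 96.8333 = -0.563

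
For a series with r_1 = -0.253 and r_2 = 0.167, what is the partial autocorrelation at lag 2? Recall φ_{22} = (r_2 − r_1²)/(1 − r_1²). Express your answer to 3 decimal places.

0.110

φ_{22} = (r_2 − r_1²) / (1 − r_1²)
r_1² = (-0.253)² = 0.064009
Numerator = 0.167 − 0.0640 = 0.1030; denominator = 1 − 0.0640 = 0.9360
φ_{22} = 0.1030 / 0.9360 = 0.110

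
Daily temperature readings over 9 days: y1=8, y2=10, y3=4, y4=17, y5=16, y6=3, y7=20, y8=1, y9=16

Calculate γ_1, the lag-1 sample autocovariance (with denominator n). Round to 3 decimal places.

-28.540

Mean ȳ = (8 + 10 + 4 + 17 + 16 + 3 + 20 + 1 + 16)/9 = 10.5556
Σ_{t=1}^{8}(y_t−ȳ)(y_{t+1}−ȳ) = -256.8642
γ_1 = -256.8642 / 9 = -28.540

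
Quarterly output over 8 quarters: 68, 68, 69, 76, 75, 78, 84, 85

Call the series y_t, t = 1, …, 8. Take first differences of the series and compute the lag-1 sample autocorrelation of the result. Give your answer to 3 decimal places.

First differences Δy: 0, 1, 7, -1, 3, 6, 1
Mean of differences = 2.4286
Numerator Σ(Δy_t−Δȳ)(Δy_{t+1}−Δȳ) = -23.7551
Denominator Σ(Δy_t−Δȳ)² = 55.7143
r_1(Δy) = -23.7551 / 55.7143 = -0.426

-0.426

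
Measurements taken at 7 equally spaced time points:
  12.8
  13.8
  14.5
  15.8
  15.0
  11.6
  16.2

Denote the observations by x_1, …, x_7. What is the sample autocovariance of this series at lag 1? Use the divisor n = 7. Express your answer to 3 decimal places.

-0.724

Mean x̄ = (12.8 + 13.8 + 14.5 + 15.8 + 15.0 + 11.6 + 16.2)/7 = 14.2429
Deviations: -1.4429, -0.4429, 0.2571, 1.5571, 0.7571, -2.6429, 1.9571
Σ_{t=1}^{6}(x_t−x̄)(x_{t+1}−x̄) = -5.0690
γ_1 = -5.0690 / 7 = -0.724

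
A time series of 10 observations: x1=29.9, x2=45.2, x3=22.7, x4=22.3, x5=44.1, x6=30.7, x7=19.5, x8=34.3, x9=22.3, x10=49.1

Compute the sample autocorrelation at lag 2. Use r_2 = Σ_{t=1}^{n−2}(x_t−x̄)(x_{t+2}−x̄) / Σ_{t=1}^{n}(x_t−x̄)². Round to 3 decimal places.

-0.191

Mean x̄ = (29.9 + 45.2 + 22.7 + 22.3 + 44.1 + 30.7 + 19.5 + 34.3 + 22.3 + 49.1)/10 = 32.0100
Numerator Σ_{t=1}^{8}(x_t−x̄)(x_{t+2}−x̄) = -201.9062
Denominator Σ(x_t−x̄)² = 1055.3690
r_2 = -201.9062 / 1055.3690 = -0.191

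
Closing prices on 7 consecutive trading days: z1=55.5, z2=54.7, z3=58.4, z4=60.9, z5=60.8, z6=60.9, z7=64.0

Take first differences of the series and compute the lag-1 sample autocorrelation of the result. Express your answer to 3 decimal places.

First differences Δz: -0.8, 3.7, 2.5, -0.1, 0.1, 3.1
Mean of differences = 1.4167
Numerator Σ(Δz_t−Δz̄)(Δz_{t+1}−Δz̄) = -4.4503
Denominator Σ(Δz_t−Δz̄)² = 18.1683
r_1(Δz) = -4.4503 / 18.1683 = -0.245

-0.245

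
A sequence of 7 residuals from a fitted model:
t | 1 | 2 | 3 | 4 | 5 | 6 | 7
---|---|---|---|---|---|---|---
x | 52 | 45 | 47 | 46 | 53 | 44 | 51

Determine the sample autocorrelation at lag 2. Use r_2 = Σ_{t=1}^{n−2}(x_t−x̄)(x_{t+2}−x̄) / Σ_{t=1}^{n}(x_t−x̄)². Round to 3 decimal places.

Mean x̄ = (52 + 45 + 47 + 46 + 53 + 44 + 51)/7 = 48.2857
Numerator Σ_{t=1}^{5}(x_t−x̄)(x_{t+2}−x̄) = 19.2653
Denominator Σ(x_t−x̄)² = 79.4286
r_2 = 19.2653 / 79.4286 = 0.243

0.243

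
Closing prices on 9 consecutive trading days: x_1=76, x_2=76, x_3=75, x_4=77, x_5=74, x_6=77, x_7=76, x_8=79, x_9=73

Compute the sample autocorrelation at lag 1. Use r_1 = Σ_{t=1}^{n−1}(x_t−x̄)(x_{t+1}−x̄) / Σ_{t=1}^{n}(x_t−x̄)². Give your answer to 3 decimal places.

-0.554

Mean x̄ = (76 + 76 + 75 + 77 + 74 + 77 + 76 + 79 + 73)/9 = 75.8889
Numerator Σ_{t=1}^{8}(x_t−x̄)(x_{t+1}−x̄) = -13.7901
Denominator Σ(x_t−x̄)² = 24.8889
r_1 = -13.7901 / 24.8889 = -0.554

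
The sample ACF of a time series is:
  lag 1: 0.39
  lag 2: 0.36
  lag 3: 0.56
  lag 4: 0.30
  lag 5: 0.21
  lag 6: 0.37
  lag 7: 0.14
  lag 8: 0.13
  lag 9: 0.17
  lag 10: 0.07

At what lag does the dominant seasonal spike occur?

The largest autocorrelation is r_3 = 0.56; the remaining lags stay at or below 0.39. The elevated value at lag 1 (0.39), dropping to 0.36 at lag 2, reflects decaying short-term dependence rather than seasonality.
The dominant spike at lag 3 indicates a seasonal period of 3.

3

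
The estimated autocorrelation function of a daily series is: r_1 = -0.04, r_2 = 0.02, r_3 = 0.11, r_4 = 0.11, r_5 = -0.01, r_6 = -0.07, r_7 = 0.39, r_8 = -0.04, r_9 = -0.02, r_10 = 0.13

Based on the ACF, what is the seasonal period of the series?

7

The largest autocorrelation is r_7 = 0.39; the remaining lags stay at or below 0.13.
The dominant spike at lag 7 indicates a seasonal period of 7.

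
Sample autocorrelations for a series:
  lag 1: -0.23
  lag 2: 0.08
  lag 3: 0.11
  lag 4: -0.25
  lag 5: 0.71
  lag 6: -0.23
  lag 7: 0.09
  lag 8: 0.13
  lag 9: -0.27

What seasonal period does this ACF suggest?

The largest autocorrelation is r_5 = 0.71; the remaining lags stay at or below 0.13.
The dominant spike at lag 5 indicates a seasonal period of 5.

5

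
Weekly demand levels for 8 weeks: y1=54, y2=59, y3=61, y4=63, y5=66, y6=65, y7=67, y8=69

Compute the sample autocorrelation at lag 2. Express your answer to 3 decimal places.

Mean ȳ = (54 + 59 + 61 + 63 + 66 + 65 + 67 + 69)/8 = 63.0000
Deviations from mean: -9.0000, -4.0000, -2.0000, 0.0000, 3.0000, 2.0000, 4.0000, 6.0000
Σ(y_t−ȳ)(y_{t+2}−ȳ) = (18.0000) + (0.0000) + (-6.0000) + (0.0000) + (12.0000) + (12.0000) = 36.0000
Denominator Σ(y_t−ȳ)² = 166.0000
r_2 = 36.0000 / 166.0000 = 0.217

0.217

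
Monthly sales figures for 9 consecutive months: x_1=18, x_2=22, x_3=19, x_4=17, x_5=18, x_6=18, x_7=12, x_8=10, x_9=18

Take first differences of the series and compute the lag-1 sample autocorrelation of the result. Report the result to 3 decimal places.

First differences Δx: 4, -3, -2, 1, 0, -6, -2, 8
Mean of differences = 0.0000
Numerator Σ(Δx_t−Δx̄)(Δx_{t+1}−Δx̄) = -12.0000
Denominator Σ(Δx_t−Δx̄)² = 134.0000
r_1(Δx) = -12.0000 / 134.0000 = -0.090

-0.090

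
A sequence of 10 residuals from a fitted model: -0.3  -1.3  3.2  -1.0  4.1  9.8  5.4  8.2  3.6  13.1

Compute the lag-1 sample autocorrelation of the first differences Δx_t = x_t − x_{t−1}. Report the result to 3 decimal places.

First differences Δx: -1.0, 4.5, -4.2, 5.1, 5.7, -4.4, 2.8, -4.6, 9.5
Mean of differences = 1.4889
Numerator Σ(Δx_t−Δx̄)(Δx_{t+1}−Δx̄) = -119.2423
Denominator Σ(Δx_t−Δx̄)² = 216.0489
r_1(Δx) = -119.2423 / 216.0489 = -0.552

-0.552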